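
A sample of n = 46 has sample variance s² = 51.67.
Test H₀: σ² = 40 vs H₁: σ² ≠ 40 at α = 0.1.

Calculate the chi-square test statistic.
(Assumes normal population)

df = n - 1 = 45
χ² = (n-1)s²/σ₀² = 45×51.67/40 = 58.1288
Critical values: χ²_{0.95,45} = 30.612, χ²_{0.05,45} = 61.656
Rejection region: χ² < 30.612 or χ² > 61.656
Decision: fail to reject H₀

Answer: χ² = 58.1288, fail to reject H₀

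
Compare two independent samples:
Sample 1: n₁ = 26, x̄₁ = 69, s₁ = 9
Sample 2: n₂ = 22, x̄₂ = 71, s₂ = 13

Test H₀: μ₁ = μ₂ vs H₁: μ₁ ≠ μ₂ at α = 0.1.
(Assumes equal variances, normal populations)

Answer: t = -0.6272, fail to reject H₀

Derivation:
Pooled variance: s²_p = [25×9² + 21×13²]/(46) = 121.1739
s_p = 11.0079
SE = s_p×√(1/n₁ + 1/n₂) = 11.0079×√(1/26 + 1/22) = 3.1888
t = (x̄₁ - x̄₂)/SE = (69 - 71)/3.1888 = -0.6272
df = 46, t-critical = ±1.679
Decision: fail to reject H₀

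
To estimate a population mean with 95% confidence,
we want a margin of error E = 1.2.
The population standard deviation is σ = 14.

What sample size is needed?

z_0.025 = 1.960
n = (z×σ/E)² = (1.960×14/1.2)²
n = 522.8844
Round up: n = 523

Answer: n = 523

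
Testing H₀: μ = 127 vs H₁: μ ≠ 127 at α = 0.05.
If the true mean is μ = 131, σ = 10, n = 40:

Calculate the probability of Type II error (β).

SE = σ/√n = 10/√40 = 1.5811
Critical values: μ₀ ± z_0.025×SE = 127 ± 1.960×1.5811
Acceptance region: (123.9010, 130.0990)
Under H₁ (μ = 131): z_high = (130.0990 - 131)/1.5811 = -0.5699, z_low = (123.9010 - 131)/1.5811 = -4.4899
β = P(not reject | H₁) = Φ(-0.5699) - Φ(-4.4899) ≈ 0.2844

Answer: β ≈ 0.2844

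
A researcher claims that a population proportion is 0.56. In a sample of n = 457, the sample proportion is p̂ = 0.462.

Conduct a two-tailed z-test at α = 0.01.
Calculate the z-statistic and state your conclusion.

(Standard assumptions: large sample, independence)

Answer: z = -4.2205, reject H₀

Derivation:
H₀: p = 0.56, H₁: p ≠ 0.56
Standard error: SE = √(p₀(1-p₀)/n) = √(0.56×0.44/457) = 0.023220
z-statistic: z = (p̂ - p₀)/SE = (0.462 - 0.56)/0.023220 = -4.2205
Critical value: z_0.005 = ±2.576
p-value < 0.0001
Decision: reject H₀ at α = 0.01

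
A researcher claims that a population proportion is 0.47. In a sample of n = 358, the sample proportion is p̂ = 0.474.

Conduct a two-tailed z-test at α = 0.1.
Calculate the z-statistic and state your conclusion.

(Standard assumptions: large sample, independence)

Answer: z = 0.1516, fail to reject H₀

Derivation:
H₀: p = 0.47, H₁: p ≠ 0.47
Standard error: SE = √(p₀(1-p₀)/n) = √(0.47×0.53/358) = 0.026378
z-statistic: z = (p̂ - p₀)/SE = (0.474 - 0.47)/0.026378 = 0.1516
Critical value: z_0.05 = ±1.645
p-value = 0.8795
Decision: fail to reject H₀ at α = 0.1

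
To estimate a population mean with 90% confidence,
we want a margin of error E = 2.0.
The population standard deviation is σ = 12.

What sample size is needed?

z_0.05 = 1.645
n = (z×σ/E)² = (1.645×12/2.0)²
n = 97.4169
Round up: n = 98

Answer: n = 98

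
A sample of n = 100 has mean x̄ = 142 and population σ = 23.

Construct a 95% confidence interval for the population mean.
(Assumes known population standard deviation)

Answer: (137.4920, 146.5080)

Derivation:
Confidence level: 95%, α = 0.05
z_0.025 = 1.960
SE = σ/√n = 23/√100 = 2.3000
Margin of error = 1.960 × 2.3000 = 4.5080
CI: x̄ ± margin = 142 ± 4.5080
CI: (137.4920, 146.5080)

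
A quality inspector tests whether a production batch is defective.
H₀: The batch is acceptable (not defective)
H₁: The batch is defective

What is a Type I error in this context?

Type I error (α): Rejecting H₀ when H₀ is true
Type II error (β): Failing to reject H₀ when H₁ is true

Answer: Rejecting an acceptable batch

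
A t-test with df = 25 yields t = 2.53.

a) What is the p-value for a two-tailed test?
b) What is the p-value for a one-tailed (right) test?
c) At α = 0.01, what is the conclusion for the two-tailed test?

Answer: a) 0.0181, b) 0.0090, c) fail to reject H₀

Derivation:
Using t-distribution with df = 25:
a) Two-tailed: p = 2×P(T > 2.53) = 0.0181
b) One-tailed: p = P(T > 2.53) = 0.0090
c) 0.0181 ≥ 0.01, fail to reject H₀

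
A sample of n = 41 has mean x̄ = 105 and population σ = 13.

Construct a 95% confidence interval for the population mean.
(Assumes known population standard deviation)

Confidence level: 95%, α = 0.05
z_0.025 = 1.960
SE = σ/√n = 13/√41 = 2.0303
Margin of error = 1.960 × 2.0303 = 3.9794
CI: x̄ ± margin = 105 ± 3.9794
CI: (101.0206, 108.9794)

Answer: (101.0206, 108.9794)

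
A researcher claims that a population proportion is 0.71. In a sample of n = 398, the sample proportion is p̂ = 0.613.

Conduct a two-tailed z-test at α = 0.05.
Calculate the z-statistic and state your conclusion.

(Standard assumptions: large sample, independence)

Answer: z = -4.2647, reject H₀

Derivation:
H₀: p = 0.71, H₁: p ≠ 0.71
Standard error: SE = √(p₀(1-p₀)/n) = √(0.71×0.29/398) = 0.022745
z-statistic: z = (p̂ - p₀)/SE = (0.613 - 0.71)/0.022745 = -4.2647
Critical value: z_0.025 = ±1.960
p-value < 0.0001
Decision: reject H₀ at α = 0.05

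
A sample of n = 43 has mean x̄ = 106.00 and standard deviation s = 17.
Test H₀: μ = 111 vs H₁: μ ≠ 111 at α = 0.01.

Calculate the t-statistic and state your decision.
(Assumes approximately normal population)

Answer: t = -1.9286, fail to reject H₀

Derivation:
df = n - 1 = 42
SE = s/√n = 17/√43 = 2.5925
t = (x̄ - μ₀)/SE = (106.00 - 111)/2.5925 = -1.9286
Critical value: t_{0.005,42} = ±2.698
p-value ≈ 0.0606
Decision: fail to reject H₀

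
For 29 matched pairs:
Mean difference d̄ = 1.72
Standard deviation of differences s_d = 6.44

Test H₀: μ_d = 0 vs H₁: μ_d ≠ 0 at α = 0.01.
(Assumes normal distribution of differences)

df = n - 1 = 28
SE = s_d/√n = 6.44/√29 = 1.1959
t = d̄/SE = 1.72/1.1959 = 1.4382
Critical value: t_{0.005,28} = ±2.763
p-value ≈ 0.1615
Decision: fail to reject H₀

Answer: t = 1.4382, fail to reject H₀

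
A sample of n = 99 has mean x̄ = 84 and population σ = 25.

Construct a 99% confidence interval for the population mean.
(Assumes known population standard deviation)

Confidence level: 99%, α = 0.01
z_0.005 = 2.576
SE = σ/√n = 25/√99 = 2.5126
Margin of error = 2.576 × 2.5126 = 6.4725
CI: x̄ ± margin = 84 ± 6.4725
CI: (77.5275, 90.4725)

Answer: (77.5275, 90.4725)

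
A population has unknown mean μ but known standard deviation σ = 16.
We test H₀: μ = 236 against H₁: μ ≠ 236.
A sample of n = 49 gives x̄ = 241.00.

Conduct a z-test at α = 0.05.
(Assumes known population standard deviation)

Standard error: SE = σ/√n = 16/√49 = 2.2857
z-statistic: z = (x̄ - μ₀)/SE = (241.00 - 236)/2.2857 = 2.1875
Critical value: ±1.960
p-value = 0.0287
Decision: reject H₀

Answer: z = 2.1875, reject H₀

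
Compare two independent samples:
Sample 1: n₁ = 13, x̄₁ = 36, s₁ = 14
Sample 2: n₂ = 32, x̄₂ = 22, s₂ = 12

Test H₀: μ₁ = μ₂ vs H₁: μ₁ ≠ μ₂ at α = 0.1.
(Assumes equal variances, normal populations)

Answer: t = 3.3810, reject H₀

Derivation:
Pooled variance: s²_p = [12×14² + 31×12²]/(43) = 158.5116
s_p = 12.5901
SE = s_p×√(1/n₁ + 1/n₂) = 12.5901×√(1/13 + 1/32) = 4.1408
t = (x̄₁ - x̄₂)/SE = (36 - 22)/4.1408 = 3.3810
df = 43, t-critical = ±1.681
Decision: reject H₀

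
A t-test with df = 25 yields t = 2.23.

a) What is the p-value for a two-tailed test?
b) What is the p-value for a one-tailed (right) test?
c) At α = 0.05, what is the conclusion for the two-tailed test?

Using t-distribution with df = 25:
a) Two-tailed: p = 2×P(T > 2.23) = 0.0350
b) One-tailed: p = P(T > 2.23) = 0.0175
c) 0.0350 < 0.05, reject H₀

Answer: a) 0.0350, b) 0.0175, c) reject H₀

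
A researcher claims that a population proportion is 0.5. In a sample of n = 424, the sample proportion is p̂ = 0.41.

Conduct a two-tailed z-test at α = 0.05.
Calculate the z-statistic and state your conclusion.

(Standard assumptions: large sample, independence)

Answer: z = -3.7064, reject H₀

Derivation:
H₀: p = 0.5, H₁: p ≠ 0.5
Standard error: SE = √(p₀(1-p₀)/n) = √(0.5×0.5/424) = 0.024282
z-statistic: z = (p̂ - p₀)/SE = (0.41 - 0.5)/0.024282 = -3.7064
Critical value: z_0.025 = ±1.960
p-value = 0.0002
Decision: reject H₀ at α = 0.05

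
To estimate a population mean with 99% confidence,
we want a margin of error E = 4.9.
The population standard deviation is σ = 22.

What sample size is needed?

Answer: n = 134

Derivation:
z_0.005 = 2.576
n = (z×σ/E)² = (2.576×22/4.9)²
n = 133.7657
Round up: n = 134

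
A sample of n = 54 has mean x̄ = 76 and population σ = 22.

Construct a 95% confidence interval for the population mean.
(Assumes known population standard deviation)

Answer: (70.1322, 81.8678)

Derivation:
Confidence level: 95%, α = 0.05
z_0.025 = 1.960
SE = σ/√n = 22/√54 = 2.9938
Margin of error = 1.960 × 2.9938 = 5.8678
CI: x̄ ± margin = 76 ± 5.8678
CI: (70.1322, 81.8678)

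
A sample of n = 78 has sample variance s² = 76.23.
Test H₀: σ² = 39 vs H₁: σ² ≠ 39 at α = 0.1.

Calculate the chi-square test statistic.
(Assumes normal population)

df = n - 1 = 77
χ² = (n-1)s²/σ₀² = 77×76.23/39 = 150.5054
Critical values: χ²_{0.95,77} = 57.786, χ²_{0.05,77} = 98.484
Rejection region: χ² < 57.786 or χ² > 98.484
Decision: reject H₀

Answer: χ² = 150.5054, reject H₀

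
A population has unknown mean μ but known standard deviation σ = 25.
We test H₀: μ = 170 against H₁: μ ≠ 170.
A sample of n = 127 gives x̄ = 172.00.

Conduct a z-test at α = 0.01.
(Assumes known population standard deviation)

Standard error: SE = σ/√n = 25/√127 = 2.2184
z-statistic: z = (x̄ - μ₀)/SE = (172.00 - 170)/2.2184 = 0.9016
Critical value: ±2.576
p-value = 0.3673
Decision: fail to reject H₀

Answer: z = 0.9016, fail to reject H₀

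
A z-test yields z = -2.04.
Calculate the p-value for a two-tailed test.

Answer: p-value ≈ 0.0414

Derivation:
For z = -2.04:
p = 2×P(Z > |-2.04|) = 2×(1 - Φ(2.04)) = 0.0414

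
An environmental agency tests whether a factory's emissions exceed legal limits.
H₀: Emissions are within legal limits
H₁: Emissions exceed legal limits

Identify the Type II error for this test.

Answer: Failing to cite a factory whose emissions actually exceed the limit

Derivation:
A Type I error (probability α) occurs when we reject a true H₀.
A Type II error (probability β) occurs when we fail to reject a false H₀.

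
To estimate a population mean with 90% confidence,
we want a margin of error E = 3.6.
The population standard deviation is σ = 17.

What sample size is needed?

Answer: n = 61

Derivation:
z_0.05 = 1.645
n = (z×σ/E)² = (1.645×17/3.6)²
n = 60.3427
Round up: n = 61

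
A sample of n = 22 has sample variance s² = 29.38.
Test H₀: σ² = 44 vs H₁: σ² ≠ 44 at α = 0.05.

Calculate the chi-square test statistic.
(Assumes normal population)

df = n - 1 = 21
χ² = (n-1)s²/σ₀² = 21×29.38/44 = 14.0223
Critical values: χ²_{0.975,21} = 10.283, χ²_{0.025,21} = 35.479
Rejection region: χ² < 10.283 or χ² > 35.479
Decision: fail to reject H₀

Answer: χ² = 14.0223, fail to reject H₀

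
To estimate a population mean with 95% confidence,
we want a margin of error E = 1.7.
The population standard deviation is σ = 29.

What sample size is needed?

z_0.025 = 1.960
n = (z×σ/E)² = (1.960×29/1.7)²
n = 1117.9189
Round up: n = 1118

Answer: n = 1118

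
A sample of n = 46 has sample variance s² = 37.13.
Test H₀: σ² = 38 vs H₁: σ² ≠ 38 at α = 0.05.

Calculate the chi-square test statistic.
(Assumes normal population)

Answer: χ² = 43.9697, fail to reject H₀

Derivation:
df = n - 1 = 45
χ² = (n-1)s²/σ₀² = 45×37.13/38 = 43.9697
Critical values: χ²_{0.975,45} = 28.366, χ²_{0.025,45} = 65.410
Rejection region: χ² < 28.366 or χ² > 65.410
Decision: fail to reject H₀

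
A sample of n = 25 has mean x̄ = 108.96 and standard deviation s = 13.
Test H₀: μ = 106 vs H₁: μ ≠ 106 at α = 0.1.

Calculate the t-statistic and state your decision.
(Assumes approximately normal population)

Answer: t = 1.1385, fail to reject H₀

Derivation:
df = n - 1 = 24
SE = s/√n = 13/√25 = 2.6000
t = (x̄ - μ₀)/SE = (108.96 - 106)/2.6000 = 1.1385
Critical value: t_{0.05,24} = ±1.711
p-value ≈ 0.2661
Decision: fail to reject H₀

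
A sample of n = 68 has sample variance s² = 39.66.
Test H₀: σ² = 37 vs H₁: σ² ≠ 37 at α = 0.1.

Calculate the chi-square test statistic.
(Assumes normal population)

df = n - 1 = 67
χ² = (n-1)s²/σ₀² = 67×39.66/37 = 71.8168
Critical values: χ²_{0.95,67} = 49.162, χ²_{0.05,67} = 87.108
Rejection region: χ² < 49.162 or χ² > 87.108
Decision: fail to reject H₀

Answer: χ² = 71.8168, fail to reject H₀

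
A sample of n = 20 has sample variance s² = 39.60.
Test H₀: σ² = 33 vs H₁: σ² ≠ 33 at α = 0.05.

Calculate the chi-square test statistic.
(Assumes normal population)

Answer: χ² = 22.8000, fail to reject H₀

Derivation:
df = n - 1 = 19
χ² = (n-1)s²/σ₀² = 19×39.60/33 = 22.8000
Critical values: χ²_{0.975,19} = 8.907, χ²_{0.025,19} = 32.852
Rejection region: χ² < 8.907 or χ² > 32.852
Decision: fail to reject H₀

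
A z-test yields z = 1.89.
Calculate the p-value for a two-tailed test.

Answer: p-value ≈ 0.0588

Derivation:
For z = 1.89:
p = 2×P(Z > |1.89|) = 2×(1 - Φ(1.89)) = 0.0588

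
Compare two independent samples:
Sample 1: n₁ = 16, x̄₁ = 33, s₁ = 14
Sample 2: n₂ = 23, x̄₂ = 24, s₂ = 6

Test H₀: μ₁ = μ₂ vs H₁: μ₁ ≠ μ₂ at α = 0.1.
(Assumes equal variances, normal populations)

Answer: t = 2.7527, reject H₀

Derivation:
Pooled variance: s²_p = [15×14² + 22×6²]/(37) = 100.8649
s_p = 10.0432
SE = s_p×√(1/n₁ + 1/n₂) = 10.0432×√(1/16 + 1/23) = 3.2695
t = (x̄₁ - x̄₂)/SE = (33 - 24)/3.2695 = 2.7527
df = 37, t-critical = ±1.687
Decision: reject H₀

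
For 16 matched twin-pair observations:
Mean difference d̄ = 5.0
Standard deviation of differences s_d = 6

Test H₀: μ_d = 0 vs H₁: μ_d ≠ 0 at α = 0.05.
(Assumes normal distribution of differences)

Answer: t = 3.3333, reject H₀

Derivation:
df = n - 1 = 15
SE = s_d/√n = 6/√16 = 1.5000
t = d̄/SE = 5.0/1.5000 = 3.3333
Critical value: t_{0.025,15} = ±2.131
p-value ≈ 0.0045
Decision: reject H₀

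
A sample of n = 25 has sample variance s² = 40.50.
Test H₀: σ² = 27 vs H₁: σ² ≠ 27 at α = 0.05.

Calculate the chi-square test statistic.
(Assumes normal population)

Answer: χ² = 36.0000, fail to reject H₀

Derivation:
df = n - 1 = 24
χ² = (n-1)s²/σ₀² = 24×40.50/27 = 36.0000
Critical values: χ²_{0.975,24} = 12.401, χ²_{0.025,24} = 39.364
Rejection region: χ² < 12.401 or χ² > 39.364
Decision: fail to reject H₀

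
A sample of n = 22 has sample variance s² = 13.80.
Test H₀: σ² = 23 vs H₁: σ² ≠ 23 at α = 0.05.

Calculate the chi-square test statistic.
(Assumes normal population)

df = n - 1 = 21
χ² = (n-1)s²/σ₀² = 21×13.80/23 = 12.6000
Critical values: χ²_{0.975,21} = 10.283, χ²_{0.025,21} = 35.479
Rejection region: χ² < 10.283 or χ² > 35.479
Decision: fail to reject H₀

Answer: χ² = 12.6000, fail to reject H₀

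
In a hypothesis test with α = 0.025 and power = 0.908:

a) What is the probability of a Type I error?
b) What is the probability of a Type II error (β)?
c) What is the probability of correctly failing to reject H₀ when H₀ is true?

a) Type I error probability = α = 0.025
b) Power = P(reject H₀ | H₁ true) = 1 - β = 0.908, so Type II error probability = β = 1 - Power = 0.092
c) P(fail to reject H₀ | H₀ true) = 1 - α = 0.975

Answer: a) 0.025, b) 0.092, c) 0.975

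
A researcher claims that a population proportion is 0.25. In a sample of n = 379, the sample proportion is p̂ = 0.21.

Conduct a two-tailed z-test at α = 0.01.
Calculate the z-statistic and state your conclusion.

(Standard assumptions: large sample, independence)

H₀: p = 0.25, H₁: p ≠ 0.25
Standard error: SE = √(p₀(1-p₀)/n) = √(0.25×0.75/379) = 0.022242
z-statistic: z = (p̂ - p₀)/SE = (0.21 - 0.25)/0.022242 = -1.7984
Critical value: z_0.005 = ±2.576
p-value = 0.0721
Decision: fail to reject H₀ at α = 0.01

Answer: z = -1.7984, fail to reject H₀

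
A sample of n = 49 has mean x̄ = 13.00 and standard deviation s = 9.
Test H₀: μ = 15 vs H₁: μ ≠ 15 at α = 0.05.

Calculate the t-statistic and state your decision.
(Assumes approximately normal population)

df = n - 1 = 48
SE = s/√n = 9/√49 = 1.2857
t = (x̄ - μ₀)/SE = (13.00 - 15)/1.2857 = -1.5556
Critical value: t_{0.025,48} = ±2.011
p-value ≈ 0.1264
Decision: fail to reject H₀

Answer: t = -1.5556, fail to reject H₀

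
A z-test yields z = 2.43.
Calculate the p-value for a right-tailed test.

Answer: p-value ≈ 0.0075

Derivation:
For z = 2.43:
p = P(Z > 2.43) = 1 - Φ(2.43) = 0.0075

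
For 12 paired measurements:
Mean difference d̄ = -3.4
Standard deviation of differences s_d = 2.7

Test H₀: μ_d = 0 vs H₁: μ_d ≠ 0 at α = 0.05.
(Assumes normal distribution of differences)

df = n - 1 = 11
SE = s_d/√n = 2.7/√12 = 0.7794
t = d̄/SE = -3.4/0.7794 = -4.3623
Critical value: t_{0.025,11} = ±2.201
p-value ≈ 0.0011
Decision: reject H₀

Answer: t = -4.3623, reject H₀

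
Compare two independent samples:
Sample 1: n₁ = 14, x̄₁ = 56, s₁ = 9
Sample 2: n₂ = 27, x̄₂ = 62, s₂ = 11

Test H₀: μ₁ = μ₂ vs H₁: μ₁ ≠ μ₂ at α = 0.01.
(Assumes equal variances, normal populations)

Answer: t = -1.7558, fail to reject H₀

Derivation:
Pooled variance: s²_p = [13×9² + 26×11²]/(39) = 107.6667
s_p = 10.3763
SE = s_p×√(1/n₁ + 1/n₂) = 10.3763×√(1/14 + 1/27) = 3.4173
t = (x̄₁ - x̄₂)/SE = (56 - 62)/3.4173 = -1.7558
df = 39, t-critical = ±2.708
Decision: fail to reject H₀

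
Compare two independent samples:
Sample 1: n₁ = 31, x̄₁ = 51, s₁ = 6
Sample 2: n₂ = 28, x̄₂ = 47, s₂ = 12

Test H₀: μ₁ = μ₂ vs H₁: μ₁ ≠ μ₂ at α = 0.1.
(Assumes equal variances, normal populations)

Pooled variance: s²_p = [30×6² + 27×12²]/(57) = 87.1579
s_p = 9.3358
SE = s_p×√(1/n₁ + 1/n₂) = 9.3358×√(1/31 + 1/28) = 2.4340
t = (x̄₁ - x̄₂)/SE = (51 - 47)/2.4340 = 1.6434
df = 57, t-critical = ±1.672
Decision: fail to reject H₀

Answer: t = 1.6434, fail to reject H₀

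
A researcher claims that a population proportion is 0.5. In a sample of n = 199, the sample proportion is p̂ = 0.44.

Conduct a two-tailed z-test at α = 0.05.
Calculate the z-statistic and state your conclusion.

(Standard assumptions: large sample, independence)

H₀: p = 0.5, H₁: p ≠ 0.5
Standard error: SE = √(p₀(1-p₀)/n) = √(0.5×0.5/199) = 0.035444
z-statistic: z = (p̂ - p₀)/SE = (0.44 - 0.5)/0.035444 = -1.6928
Critical value: z_0.025 = ±1.960
p-value = 0.0905
Decision: fail to reject H₀ at α = 0.05

Answer: z = -1.6928, fail to reject H₀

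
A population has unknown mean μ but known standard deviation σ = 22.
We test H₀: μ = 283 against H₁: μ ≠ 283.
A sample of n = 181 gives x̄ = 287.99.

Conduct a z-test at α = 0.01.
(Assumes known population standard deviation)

Answer: z = 3.0516, reject H₀

Derivation:
Standard error: SE = σ/√n = 22/√181 = 1.6352
z-statistic: z = (x̄ - μ₀)/SE = (287.99 - 283)/1.6352 = 3.0516
Critical value: ±2.576
p-value = 0.0023
Decision: reject H₀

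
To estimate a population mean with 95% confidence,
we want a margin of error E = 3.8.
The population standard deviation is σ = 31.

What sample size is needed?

Answer: n = 256

Derivation:
z_0.025 = 1.960
n = (z×σ/E)² = (1.960×31/3.8)²
n = 255.6633
Round up: n = 256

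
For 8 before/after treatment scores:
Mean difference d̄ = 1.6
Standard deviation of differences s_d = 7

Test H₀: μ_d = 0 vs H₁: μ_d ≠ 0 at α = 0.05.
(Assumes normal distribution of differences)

df = n - 1 = 7
SE = s_d/√n = 7/√8 = 2.4749
t = d̄/SE = 1.6/2.4749 = 0.6465
Critical value: t_{0.025,7} = ±2.365
p-value ≈ 0.5386
Decision: fail to reject H₀

Answer: t = 0.6465, fail to reject H₀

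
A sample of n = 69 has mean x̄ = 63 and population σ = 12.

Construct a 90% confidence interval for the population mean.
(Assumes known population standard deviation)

Confidence level: 90%, α = 0.1
z_0.05 = 1.645
SE = σ/√n = 12/√69 = 1.4446
Margin of error = 1.645 × 1.4446 = 2.3764
CI: x̄ ± margin = 63 ± 2.3764
CI: (60.6236, 65.3764)

Answer: (60.6236, 65.3764)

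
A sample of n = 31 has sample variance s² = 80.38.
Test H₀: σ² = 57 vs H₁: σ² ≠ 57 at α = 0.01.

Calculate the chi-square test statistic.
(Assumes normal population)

df = n - 1 = 30
χ² = (n-1)s²/σ₀² = 30×80.38/57 = 42.3053
Critical values: χ²_{0.995,30} = 13.787, χ²_{0.005,30} = 53.672
Rejection region: χ² < 13.787 or χ² > 53.672
Decision: fail to reject H₀

Answer: χ² = 42.3053, fail to reject H₀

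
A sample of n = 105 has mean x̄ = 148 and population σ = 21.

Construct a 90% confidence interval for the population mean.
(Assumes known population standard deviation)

Answer: (144.6287, 151.3713)

Derivation:
Confidence level: 90%, α = 0.1
z_0.05 = 1.645
SE = σ/√n = 21/√105 = 2.0494
Margin of error = 1.645 × 2.0494 = 3.3713
CI: x̄ ± margin = 148 ± 3.3713
CI: (144.6287, 151.3713)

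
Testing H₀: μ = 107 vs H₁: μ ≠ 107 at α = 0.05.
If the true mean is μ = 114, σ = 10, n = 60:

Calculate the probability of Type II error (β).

SE = σ/√n = 10/√60 = 1.2910
Critical values: μ₀ ± z_0.025×SE = 107 ± 1.960×1.2910
Acceptance region: (104.4696, 109.5304)
Under H₁ (μ = 114): z_high = (109.5304 - 114)/1.2910 = -3.4621, z_low = (104.4696 - 114)/1.2910 = -7.3822
β = P(not reject | H₁) = Φ(-3.4621) - Φ(-7.3822) ≈ 0.0003

Answer: β ≈ 0.0003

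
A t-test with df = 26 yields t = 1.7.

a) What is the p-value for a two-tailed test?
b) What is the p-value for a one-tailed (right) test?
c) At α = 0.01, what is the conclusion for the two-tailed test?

Using t-distribution with df = 26:
a) Two-tailed: p = 2×P(T > 1.7) = 0.1011
b) One-tailed: p = P(T > 1.7) = 0.0505
c) 0.1011 ≥ 0.01, fail to reject H₀

Answer: a) 0.1011, b) 0.0505, c) fail to reject H₀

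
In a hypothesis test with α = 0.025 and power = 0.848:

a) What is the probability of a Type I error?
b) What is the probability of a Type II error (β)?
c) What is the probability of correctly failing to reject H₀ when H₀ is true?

Answer: a) 0.025, b) 0.152, c) 0.975

Derivation:
a) Type I error probability = α = 0.025
b) Power = P(reject H₀ | H₁ true) = 1 - β = 0.848, so Type II error probability = β = 1 - Power = 0.152
c) P(fail to reject H₀ | H₀ true) = 1 - α = 0.975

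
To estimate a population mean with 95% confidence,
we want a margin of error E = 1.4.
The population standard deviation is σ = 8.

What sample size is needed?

Answer: n = 126

Derivation:
z_0.025 = 1.960
n = (z×σ/E)² = (1.960×8/1.4)²
n = 125.4400
Round up: n = 126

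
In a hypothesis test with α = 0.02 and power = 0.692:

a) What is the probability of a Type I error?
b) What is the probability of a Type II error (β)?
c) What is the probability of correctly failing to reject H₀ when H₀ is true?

a) Type I error probability = α = 0.02
b) Power = P(reject H₀ | H₁ true) = 1 - β = 0.692, so Type II error probability = β = 1 - Power = 0.308
c) P(fail to reject H₀ | H₀ true) = 1 - α = 0.98

Answer: a) 0.02, b) 0.308, c) 0.98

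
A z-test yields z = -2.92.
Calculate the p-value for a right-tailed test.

For z = -2.92:
p = P(Z > -2.92) = 1 - Φ(-2.92) = 0.9982

Answer: p-value ≈ 0.9982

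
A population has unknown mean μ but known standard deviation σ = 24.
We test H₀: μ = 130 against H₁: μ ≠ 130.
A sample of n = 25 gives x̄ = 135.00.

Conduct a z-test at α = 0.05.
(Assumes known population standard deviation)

Answer: z = 1.0417, fail to reject H₀

Derivation:
Standard error: SE = σ/√n = 24/√25 = 4.8000
z-statistic: z = (x̄ - μ₀)/SE = (135.00 - 130)/4.8000 = 1.0417
Critical value: ±1.960
p-value = 0.2976
Decision: fail to reject H₀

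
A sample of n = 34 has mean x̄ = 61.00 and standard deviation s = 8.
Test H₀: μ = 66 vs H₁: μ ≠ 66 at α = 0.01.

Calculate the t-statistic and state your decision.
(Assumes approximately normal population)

df = n - 1 = 33
SE = s/√n = 8/√34 = 1.3720
t = (x̄ - μ₀)/SE = (61.00 - 66)/1.3720 = -3.6443
Critical value: t_{0.005,33} = ±2.733
p-value ≈ 0.0009
Decision: reject H₀

Answer: t = -3.6443, reject H₀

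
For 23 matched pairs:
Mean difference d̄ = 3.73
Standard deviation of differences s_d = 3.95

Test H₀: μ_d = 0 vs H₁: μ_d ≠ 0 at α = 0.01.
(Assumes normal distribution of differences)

df = n - 1 = 22
SE = s_d/√n = 3.95/√23 = 0.8236
t = d̄/SE = 3.73/0.8236 = 4.5289
Critical value: t_{0.005,22} = ±2.819
p-value ≈ 0.0002
Decision: reject H₀

Answer: t = 4.5289, reject H₀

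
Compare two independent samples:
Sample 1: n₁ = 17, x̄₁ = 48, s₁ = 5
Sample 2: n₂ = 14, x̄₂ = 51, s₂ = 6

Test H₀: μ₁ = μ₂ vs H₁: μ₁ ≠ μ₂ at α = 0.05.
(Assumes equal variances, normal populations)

Answer: t = -1.5194, fail to reject H₀

Derivation:
Pooled variance: s²_p = [16×5² + 13×6²]/(29) = 29.9310
s_p = 5.4709
SE = s_p×√(1/n₁ + 1/n₂) = 5.4709×√(1/17 + 1/14) = 1.9745
t = (x̄₁ - x̄₂)/SE = (48 - 51)/1.9745 = -1.5194
df = 29, t-critical = ±2.045
Decision: fail to reject H₀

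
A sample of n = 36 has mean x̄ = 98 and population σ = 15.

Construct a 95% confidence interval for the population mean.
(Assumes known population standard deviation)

Confidence level: 95%, α = 0.05
z_0.025 = 1.960
SE = σ/√n = 15/√36 = 2.5000
Margin of error = 1.960 × 2.5000 = 4.9000
CI: x̄ ± margin = 98 ± 4.9000
CI: (93.1000, 102.9000)

Answer: (93.1000, 102.9000)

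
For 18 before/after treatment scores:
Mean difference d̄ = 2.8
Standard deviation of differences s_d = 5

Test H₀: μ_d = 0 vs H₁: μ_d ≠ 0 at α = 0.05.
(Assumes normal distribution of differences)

Answer: t = 2.3759, reject H₀

Derivation:
df = n - 1 = 17
SE = s_d/√n = 5/√18 = 1.1785
t = d̄/SE = 2.8/1.1785 = 2.3759
Critical value: t_{0.025,17} = ±2.110
p-value ≈ 0.0295
Decision: reject H₀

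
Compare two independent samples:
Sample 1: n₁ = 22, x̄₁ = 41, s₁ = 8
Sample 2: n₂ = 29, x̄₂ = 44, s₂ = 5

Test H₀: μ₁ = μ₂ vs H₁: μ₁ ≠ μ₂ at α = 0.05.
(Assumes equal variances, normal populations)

Answer: t = -1.6428, fail to reject H₀

Derivation:
Pooled variance: s²_p = [21×8² + 28×5²]/(49) = 41.7143
s_p = 6.4587
SE = s_p×√(1/n₁ + 1/n₂) = 6.4587×√(1/22 + 1/29) = 1.8261
t = (x̄₁ - x̄₂)/SE = (41 - 44)/1.8261 = -1.6428
df = 49, t-critical = ±2.010
Decision: fail to reject H₀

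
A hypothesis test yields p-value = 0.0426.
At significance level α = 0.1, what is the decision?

Compare p-value to α:
0.0426 < 0.1
Decision: reject H₀

Answer: reject H₀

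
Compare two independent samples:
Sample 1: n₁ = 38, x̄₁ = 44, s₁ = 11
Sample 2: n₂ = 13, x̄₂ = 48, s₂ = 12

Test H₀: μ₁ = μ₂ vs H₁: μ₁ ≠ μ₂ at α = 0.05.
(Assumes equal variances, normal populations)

Pooled variance: s²_p = [37×11² + 12×12²]/(49) = 126.6327
s_p = 11.2531
SE = s_p×√(1/n₁ + 1/n₂) = 11.2531×√(1/38 + 1/13) = 3.6157
t = (x̄₁ - x̄₂)/SE = (44 - 48)/3.6157 = -1.1063
df = 49, t-critical = ±2.010
Decision: fail to reject H₀

Answer: t = -1.1063, fail to reject H₀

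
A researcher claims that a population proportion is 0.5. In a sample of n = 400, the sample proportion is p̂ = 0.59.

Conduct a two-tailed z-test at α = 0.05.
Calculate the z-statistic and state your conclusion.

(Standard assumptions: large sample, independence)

H₀: p = 0.5, H₁: p ≠ 0.5
Standard error: SE = √(p₀(1-p₀)/n) = √(0.5×0.5/400) = 0.025000
z-statistic: z = (p̂ - p₀)/SE = (0.59 - 0.5)/0.025000 = 3.6000
Critical value: z_0.025 = ±1.960
p-value = 0.0003
Decision: reject H₀ at α = 0.05

Answer: z = 3.6000, reject H₀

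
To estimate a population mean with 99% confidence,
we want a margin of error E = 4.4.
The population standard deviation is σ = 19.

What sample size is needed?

z_0.005 = 2.576
n = (z×σ/E)² = (2.576×19/4.4)²
n = 123.7353
Round up: n = 124

Answer: n = 124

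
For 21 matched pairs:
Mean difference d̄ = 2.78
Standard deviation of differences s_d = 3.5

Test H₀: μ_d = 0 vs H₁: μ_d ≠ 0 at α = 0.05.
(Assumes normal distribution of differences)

Answer: t = 3.6397, reject H₀

Derivation:
df = n - 1 = 20
SE = s_d/√n = 3.5/√21 = 0.7638
t = d̄/SE = 2.78/0.7638 = 3.6397
Critical value: t_{0.025,20} = ±2.086
p-value ≈ 0.0016
Decision: reject H₀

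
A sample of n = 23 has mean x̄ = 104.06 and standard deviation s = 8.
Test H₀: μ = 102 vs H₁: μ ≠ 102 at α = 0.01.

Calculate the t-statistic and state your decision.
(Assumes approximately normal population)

df = n - 1 = 22
SE = s/√n = 8/√23 = 1.6681
t = (x̄ - μ₀)/SE = (104.06 - 102)/1.6681 = 1.2349
Critical value: t_{0.005,22} = ±2.819
p-value ≈ 0.2299
Decision: fail to reject H₀

Answer: t = 1.2349, fail to reject H₀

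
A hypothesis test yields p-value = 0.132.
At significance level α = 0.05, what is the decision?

Compare p-value to α:
0.132 ≥ 0.05
Decision: fail to reject H₀

Answer: fail to reject H₀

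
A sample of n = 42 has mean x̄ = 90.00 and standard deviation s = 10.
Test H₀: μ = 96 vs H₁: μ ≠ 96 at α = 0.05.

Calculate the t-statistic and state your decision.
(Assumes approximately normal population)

df = n - 1 = 41
SE = s/√n = 10/√42 = 1.5430
t = (x̄ - μ₀)/SE = (90.00 - 96)/1.5430 = -3.8885
Critical value: t_{0.025,41} = ±2.020
p-value ≈ 0.0004
Decision: reject H₀

Answer: t = -3.8885, reject H₀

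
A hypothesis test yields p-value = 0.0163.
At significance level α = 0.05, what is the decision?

Answer: reject H₀

Derivation:
Compare p-value to α:
0.0163 < 0.05
Decision: reject H₀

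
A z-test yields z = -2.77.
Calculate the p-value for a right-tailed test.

Answer: p-value ≈ 0.9972

Derivation:
For z = -2.77:
p = P(Z > -2.77) = 1 - Φ(-2.77) = 0.9972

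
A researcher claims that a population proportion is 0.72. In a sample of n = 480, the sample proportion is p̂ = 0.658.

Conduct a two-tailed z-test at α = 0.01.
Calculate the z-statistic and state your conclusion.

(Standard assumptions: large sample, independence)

Answer: z = -3.0253, reject H₀

Derivation:
H₀: p = 0.72, H₁: p ≠ 0.72
Standard error: SE = √(p₀(1-p₀)/n) = √(0.72×0.28/480) = 0.020494
z-statistic: z = (p̂ - p₀)/SE = (0.658 - 0.72)/0.020494 = -3.0253
Critical value: z_0.005 = ±2.576
p-value = 0.0025
Decision: reject H₀ at α = 0.01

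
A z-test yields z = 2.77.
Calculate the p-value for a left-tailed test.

Answer: p-value ≈ 0.9972

Derivation:
For z = 2.77:
p = P(Z < 2.77) = Φ(2.77) = 0.9972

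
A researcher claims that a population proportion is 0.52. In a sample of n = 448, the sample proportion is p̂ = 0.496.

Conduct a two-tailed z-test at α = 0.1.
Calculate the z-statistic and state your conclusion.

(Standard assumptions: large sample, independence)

H₀: p = 0.52, H₁: p ≠ 0.52
Standard error: SE = √(p₀(1-p₀)/n) = √(0.52×0.48/448) = 0.023604
z-statistic: z = (p̂ - p₀)/SE = (0.496 - 0.52)/0.023604 = -1.0168
Critical value: z_0.05 = ±1.645
p-value = 0.3092
Decision: fail to reject H₀ at α = 0.1

Answer: z = -1.0168, fail to reject H₀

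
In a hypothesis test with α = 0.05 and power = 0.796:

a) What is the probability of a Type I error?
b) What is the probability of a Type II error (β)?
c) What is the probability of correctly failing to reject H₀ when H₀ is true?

a) Type I error probability = α = 0.05
b) Power = P(reject H₀ | H₁ true) = 1 - β = 0.796, so Type II error probability = β = 1 - Power = 0.204
c) P(fail to reject H₀ | H₀ true) = 1 - α = 0.95

Answer: a) 0.05, b) 0.204, c) 0.95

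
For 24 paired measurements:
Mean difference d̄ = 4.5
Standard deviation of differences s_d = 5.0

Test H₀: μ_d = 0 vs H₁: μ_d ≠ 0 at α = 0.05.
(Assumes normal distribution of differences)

Answer: t = 4.4092, reject H₀

Derivation:
df = n - 1 = 23
SE = s_d/√n = 5.0/√24 = 1.0206
t = d̄/SE = 4.5/1.0206 = 4.4092
Critical value: t_{0.025,23} = ±2.069
p-value ≈ 0.0002
Decision: reject H₀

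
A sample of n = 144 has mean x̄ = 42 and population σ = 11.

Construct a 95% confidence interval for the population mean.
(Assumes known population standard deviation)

Confidence level: 95%, α = 0.05
z_0.025 = 1.960
SE = σ/√n = 11/√144 = 0.9167
Margin of error = 1.960 × 0.9167 = 1.7967
CI: x̄ ± margin = 42 ± 1.7967
CI: (40.2033, 43.7967)

Answer: (40.2033, 43.7967)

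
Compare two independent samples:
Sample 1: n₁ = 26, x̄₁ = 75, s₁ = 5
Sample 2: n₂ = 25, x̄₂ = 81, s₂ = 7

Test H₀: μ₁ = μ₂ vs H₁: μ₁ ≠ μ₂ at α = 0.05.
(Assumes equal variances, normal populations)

Answer: t = -3.5332, reject H₀

Derivation:
Pooled variance: s²_p = [25×5² + 24×7²]/(49) = 36.7551
s_p = 6.0626
SE = s_p×√(1/n₁ + 1/n₂) = 6.0626×√(1/26 + 1/25) = 1.6982
t = (x̄₁ - x̄₂)/SE = (75 - 81)/1.6982 = -3.5332
df = 49, t-critical = ±2.010
Decision: reject H₀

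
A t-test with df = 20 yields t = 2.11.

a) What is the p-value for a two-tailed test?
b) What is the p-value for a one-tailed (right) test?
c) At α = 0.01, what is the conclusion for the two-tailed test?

Answer: a) 0.0477, b) 0.0238, c) fail to reject H₀

Derivation:
Using t-distribution with df = 20:
a) Two-tailed: p = 2×P(T > 2.11) = 0.0477
b) One-tailed: p = P(T > 2.11) = 0.0238
c) 0.0477 ≥ 0.01, fail to reject H₀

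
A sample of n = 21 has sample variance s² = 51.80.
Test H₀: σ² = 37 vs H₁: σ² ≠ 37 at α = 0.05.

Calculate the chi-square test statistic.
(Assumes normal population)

df = n - 1 = 20
χ² = (n-1)s²/σ₀² = 20×51.80/37 = 28.0000
Critical values: χ²_{0.975,20} = 9.591, χ²_{0.025,20} = 34.170
Rejection region: χ² < 9.591 or χ² > 34.170
Decision: fail to reject H₀

Answer: χ² = 28.0000, fail to reject H₀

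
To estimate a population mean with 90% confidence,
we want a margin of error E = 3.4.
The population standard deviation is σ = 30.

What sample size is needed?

Answer: n = 211

Derivation:
z_0.05 = 1.645
n = (z×σ/E)² = (1.645×30/3.4)²
n = 210.6767
Round up: n = 211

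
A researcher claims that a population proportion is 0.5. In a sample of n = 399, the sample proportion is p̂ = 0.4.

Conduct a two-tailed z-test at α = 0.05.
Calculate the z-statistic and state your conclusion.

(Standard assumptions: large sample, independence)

H₀: p = 0.5, H₁: p ≠ 0.5
Standard error: SE = √(p₀(1-p₀)/n) = √(0.5×0.5/399) = 0.025031
z-statistic: z = (p̂ - p₀)/SE = (0.4 - 0.5)/0.025031 = -3.9950
Critical value: z_0.025 = ±1.960
p-value = 0.0001
Decision: reject H₀ at α = 0.05

Answer: z = -3.9950, reject H₀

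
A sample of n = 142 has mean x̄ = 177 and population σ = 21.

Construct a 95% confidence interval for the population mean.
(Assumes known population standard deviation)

Answer: (173.5459, 180.4541)

Derivation:
Confidence level: 95%, α = 0.05
z_0.025 = 1.960
SE = σ/√n = 21/√142 = 1.7623
Margin of error = 1.960 × 1.7623 = 3.4541
CI: x̄ ± margin = 177 ± 3.4541
CI: (173.5459, 180.4541)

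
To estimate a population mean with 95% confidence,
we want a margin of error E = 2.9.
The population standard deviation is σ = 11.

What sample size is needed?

Answer: n = 56

Derivation:
z_0.025 = 1.960
n = (z×σ/E)² = (1.960×11/2.9)²
n = 55.2715
Round up: n = 56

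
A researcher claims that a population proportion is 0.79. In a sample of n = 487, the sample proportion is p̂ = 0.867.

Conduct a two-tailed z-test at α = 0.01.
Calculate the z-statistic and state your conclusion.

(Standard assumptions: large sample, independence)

H₀: p = 0.79, H₁: p ≠ 0.79
Standard error: SE = √(p₀(1-p₀)/n) = √(0.79×0.21/487) = 0.018457
z-statistic: z = (p̂ - p₀)/SE = (0.867 - 0.79)/0.018457 = 4.1719
Critical value: z_0.005 = ±2.576
p-value < 0.0001
Decision: reject H₀ at α = 0.01

Answer: z = 4.1719, reject H₀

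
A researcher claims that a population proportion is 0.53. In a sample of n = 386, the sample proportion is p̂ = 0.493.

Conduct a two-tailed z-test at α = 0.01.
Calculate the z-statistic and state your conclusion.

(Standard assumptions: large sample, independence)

Answer: z = -1.4565, fail to reject H₀

Derivation:
H₀: p = 0.53, H₁: p ≠ 0.53
Standard error: SE = √(p₀(1-p₀)/n) = √(0.53×0.47/386) = 0.025403
z-statistic: z = (p̂ - p₀)/SE = (0.493 - 0.53)/0.025403 = -1.4565
Critical value: z_0.005 = ±2.576
p-value = 0.1453
Decision: fail to reject H₀ at α = 0.01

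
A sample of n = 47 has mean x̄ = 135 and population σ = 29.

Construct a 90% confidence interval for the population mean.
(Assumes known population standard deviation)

Answer: (128.0415, 141.9585)

Derivation:
Confidence level: 90%, α = 0.1
z_0.05 = 1.645
SE = σ/√n = 29/√47 = 4.2301
Margin of error = 1.645 × 4.2301 = 6.9585
CI: x̄ ± margin = 135 ± 6.9585
CI: (128.0415, 141.9585)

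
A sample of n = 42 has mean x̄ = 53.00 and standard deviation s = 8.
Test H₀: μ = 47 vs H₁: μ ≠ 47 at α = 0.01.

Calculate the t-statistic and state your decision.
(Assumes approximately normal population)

df = n - 1 = 41
SE = s/√n = 8/√42 = 1.2344
t = (x̄ - μ₀)/SE = (53.00 - 47)/1.2344 = 4.8607
Critical value: t_{0.005,41} = ±2.701
p-value < 0.0001
Decision: reject H₀

Answer: t = 4.8607, reject H₀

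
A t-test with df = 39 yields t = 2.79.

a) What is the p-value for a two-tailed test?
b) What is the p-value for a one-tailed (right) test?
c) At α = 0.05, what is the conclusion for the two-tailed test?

Answer: a) 0.0081, b) 0.0041, c) reject H₀

Derivation:
Using t-distribution with df = 39:
a) Two-tailed: p = 2×P(T > 2.79) = 0.0081
b) One-tailed: p = P(T > 2.79) = 0.0041
c) 0.0081 < 0.05, reject H₀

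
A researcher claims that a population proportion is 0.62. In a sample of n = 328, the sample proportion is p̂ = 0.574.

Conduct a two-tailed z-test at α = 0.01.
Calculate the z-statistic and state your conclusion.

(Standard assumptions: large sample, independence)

Answer: z = -1.7164, fail to reject H₀

Derivation:
H₀: p = 0.62, H₁: p ≠ 0.62
Standard error: SE = √(p₀(1-p₀)/n) = √(0.62×0.38/328) = 0.026801
z-statistic: z = (p̂ - p₀)/SE = (0.574 - 0.62)/0.026801 = -1.7164
Critical value: z_0.005 = ±2.576
p-value = 0.0861
Decision: fail to reject H₀ at α = 0.01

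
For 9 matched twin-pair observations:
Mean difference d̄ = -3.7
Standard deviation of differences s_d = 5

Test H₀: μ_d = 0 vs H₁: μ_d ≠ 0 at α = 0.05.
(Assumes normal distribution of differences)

Answer: t = -2.2200, fail to reject H₀

Derivation:
df = n - 1 = 8
SE = s_d/√n = 5/√9 = 1.6667
t = d̄/SE = -3.7/1.6667 = -2.2200
Critical value: t_{0.025,8} = ±2.306
p-value ≈ 0.0572
Decision: fail to reject H₀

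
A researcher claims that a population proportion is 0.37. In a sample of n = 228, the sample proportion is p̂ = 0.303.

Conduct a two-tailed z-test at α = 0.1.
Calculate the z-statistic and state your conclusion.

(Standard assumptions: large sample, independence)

H₀: p = 0.37, H₁: p ≠ 0.37
Standard error: SE = √(p₀(1-p₀)/n) = √(0.37×0.63/228) = 0.031974
z-statistic: z = (p̂ - p₀)/SE = (0.303 - 0.37)/0.031974 = -2.0955
Critical value: z_0.05 = ±1.645
p-value = 0.0361
Decision: reject H₀ at α = 0.1

Answer: z = -2.0955, reject H₀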